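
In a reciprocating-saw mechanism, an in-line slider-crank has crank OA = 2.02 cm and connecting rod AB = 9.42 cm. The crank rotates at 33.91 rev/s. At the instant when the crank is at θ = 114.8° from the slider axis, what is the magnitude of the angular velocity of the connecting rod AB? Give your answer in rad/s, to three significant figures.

19.5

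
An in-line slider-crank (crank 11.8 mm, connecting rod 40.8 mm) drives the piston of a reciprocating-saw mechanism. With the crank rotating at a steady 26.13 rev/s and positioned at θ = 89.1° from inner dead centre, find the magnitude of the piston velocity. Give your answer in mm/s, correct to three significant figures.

1950

ω = 2π·26.1 = 164.2 rad/s
For an in-line slider-crank, x = r cosθ + √(L² − r² sin²θ), so v = −rω sinθ·[1 + r cosθ/√(L² − r² sin²θ)].
With r = 0.0118 m, L = 0.0408 m, θ = 89.1°: √(L² − r² sin²θ) = 0.039057 m.
v = −0.0118·164.2·0.99988·[1 + 0.0118·0.01571/0.039057] = -1.9463 m/s.
|v| = 1.9463 m/s = 1946.3 mm/s.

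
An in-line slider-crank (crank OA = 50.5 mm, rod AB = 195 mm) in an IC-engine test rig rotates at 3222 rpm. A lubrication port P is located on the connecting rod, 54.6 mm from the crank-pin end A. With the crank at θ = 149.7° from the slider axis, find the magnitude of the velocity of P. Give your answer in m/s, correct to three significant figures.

13.3

ω = 337.4 rad/s.  Crank-pin speed |V_A| = rω = 17.039 m/s, perpendicular to OA.
Rod angle: sinφ = −(r/L) sinθ ⇒ φ = -7.508°; ω_rod = −rω cosθ/√(L²−r²sin²θ) = +76.096 rad/s.
V_P = V_A + ω_rod × AP, with AP = 0.0546 m along the rod.
Components: V_Px = −rω sinθ − a·ω_rod·sinφ = -8.0538 m/s;  V_Py = rω cosθ + a·ω_rod·cosφ = -10.592 m/s.
|V_P| = √(V_Px² + V_Py²) = 13.306 m/s.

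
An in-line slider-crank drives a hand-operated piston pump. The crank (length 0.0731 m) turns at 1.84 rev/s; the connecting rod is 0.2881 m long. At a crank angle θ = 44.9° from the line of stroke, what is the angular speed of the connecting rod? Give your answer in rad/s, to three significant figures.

2.11

ω = 11.56 rad/s (converted from 1.84 rev/s).
The rod makes angle φ with the slider axis where L sinφ = r sinθ; differentiating, L cosφ·φ̇ = r ω cosθ.
L cosφ = √(L² − r² sin²θ) = 0.28344 m.
|ω_rod| = r ω |cosθ| / √(L² − r² sin²θ) = 0.0731·11.56·0.70834/0.28344 = 2.112 rad/s.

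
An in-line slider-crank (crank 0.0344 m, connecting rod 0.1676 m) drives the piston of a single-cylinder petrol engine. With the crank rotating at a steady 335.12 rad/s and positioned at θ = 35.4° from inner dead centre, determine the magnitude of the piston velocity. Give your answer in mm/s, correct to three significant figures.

7800

ω = 335.1 rad/s
For an in-line slider-crank, x = r cosθ + √(L² − r² sin²θ), so v = −rω sinθ·[1 + r cosθ/√(L² − r² sin²θ)].
With r = 0.0344 m, L = 0.1676 m, θ = 35.4°: √(L² − r² sin²θ) = 0.16641 m.
v = −0.0344·335.1·0.57928·[1 + 0.0344·0.81513/0.16641] = -7.8033 m/s.
|v| = 7.8033 m/s = 7803.3 mm/s.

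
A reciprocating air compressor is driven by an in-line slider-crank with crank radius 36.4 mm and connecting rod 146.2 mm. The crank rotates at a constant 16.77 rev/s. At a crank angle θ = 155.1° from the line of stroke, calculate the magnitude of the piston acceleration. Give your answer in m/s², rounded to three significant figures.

ω = 2π·16.8 = 105.4 rad/s
x(θ) = r cosθ + √(L² − r² sin²θ); with ω constant, a = ω²·d²x/dθ².
d²x/dθ² = −r cosθ − r²(cos2θ)/√u − r⁴ sin²2θ/(4u^{3/2}),  u = L² − r² sin²θ = 0.0211396 m².
Substituting r = 0.0364 m, L = 0.1462 m, θ = 155.1°: d²x/dθ² = +0.027051 m.
a = ω²·d²x/dθ² = (105.4)²·(+0.027051) = +300.34 m/s²;  |a| = 300.34 m/s².

300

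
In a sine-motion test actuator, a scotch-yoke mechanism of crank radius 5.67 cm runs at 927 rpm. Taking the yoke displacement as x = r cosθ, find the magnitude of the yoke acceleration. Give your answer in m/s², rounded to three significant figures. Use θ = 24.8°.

485

ω = 97.08 rad/s (from 927 rpm).
x = r cosθ ⇒ ẍ = −rω² cosθ (ω constant).
|a| = rω²|cosθ| = 0.0567·(97.08)²·|cos 24.8°| = 485.04 m/s².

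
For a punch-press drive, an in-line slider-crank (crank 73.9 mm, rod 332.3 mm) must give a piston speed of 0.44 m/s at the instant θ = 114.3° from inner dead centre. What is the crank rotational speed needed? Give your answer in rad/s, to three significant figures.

For an in-line slider-crank, |v_piston| = rω|sinθ|·[1 + r cosθ/√(L² − r² sin²θ)].
With r = 0.0739 m, L = 0.3323 m, θ = 114.3°: the bracketed kinematic factor |dx/dθ| = 0.061058 m.
ω = v/|dx/dθ| = 0.44/0.061058 = 7.2062 rad/s.

7.21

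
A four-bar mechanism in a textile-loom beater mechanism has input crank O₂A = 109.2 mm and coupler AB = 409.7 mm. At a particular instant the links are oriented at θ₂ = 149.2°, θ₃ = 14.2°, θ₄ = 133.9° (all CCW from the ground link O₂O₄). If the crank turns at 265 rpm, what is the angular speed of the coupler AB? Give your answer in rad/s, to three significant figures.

2.25

ω₂ = 27.75 rad/s (from 265 rpm).
Differentiating the loop-closure r₂e^{iθ₂}+r₃e^{iθ₃}=r₁+r₄e^{iθ₄} gives r₂ω₂e^{iθ₂}+r₃ω₃e^{iθ₃}=r₄ω₄e^{iθ₄}.
Eliminating the other unknown: ω₃ = r₂ω₂ sin(θ₄−θ₂) / [r₃ sin(θ₃−θ₄)].
Numerator sine = -0.26387; denominator sine = -0.86863.
Result = 0.1092·27.75·(-0.26387) / (0.4097·(-0.86863)) = +2.2469 rad/s; magnitude 2.2469 rad/s.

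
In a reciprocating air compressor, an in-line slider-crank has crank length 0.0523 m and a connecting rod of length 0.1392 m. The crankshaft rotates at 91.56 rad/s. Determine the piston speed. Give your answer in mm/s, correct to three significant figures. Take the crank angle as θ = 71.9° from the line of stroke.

5120

ω = 91.56 rad/s
For an in-line slider-crank, x = r cosθ + √(L² − r² sin²θ), so v = −rω sinθ·[1 + r cosθ/√(L² − r² sin²θ)].
With r = 0.0523 m, L = 0.1392 m, θ = 71.9°: √(L² − r² sin²θ) = 0.13002 m.
v = −0.0523·91.56·0.95052·[1 + 0.0523·0.31068/0.13002] = -5.1204 m/s.
|v| = 5.1204 m/s = 5120.4 mm/s.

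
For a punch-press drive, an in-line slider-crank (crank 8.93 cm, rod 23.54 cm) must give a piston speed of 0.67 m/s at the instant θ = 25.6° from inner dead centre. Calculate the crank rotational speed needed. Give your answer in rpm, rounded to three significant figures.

123

For an in-line slider-crank, |v_piston| = rω|sinθ|·[1 + r cosθ/√(L² − r² sin²θ)].
With r = 0.0893 m, L = 0.2354 m, θ = 25.6°: the bracketed kinematic factor |dx/dθ| = 0.051967 m.
ω = v/|dx/dθ| = 0.67/0.051967 = 12.893 rad/s.
N = 60ω/(2π) = 123.12 rpm.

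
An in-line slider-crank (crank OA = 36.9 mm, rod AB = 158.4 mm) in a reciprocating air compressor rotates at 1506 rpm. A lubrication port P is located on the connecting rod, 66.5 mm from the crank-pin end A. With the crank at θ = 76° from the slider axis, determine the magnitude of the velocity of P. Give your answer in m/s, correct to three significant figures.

ω = 157.7 rad/s.  Crank-pin speed |V_A| = rω = 5.8194 m/s, perpendicular to OA.
Rod angle: sinφ = −(r/L) sinθ ⇒ φ = -13.064°; ω_rod = −rω cosθ/√(L²−r²sin²θ) = -9.1241 rad/s.
V_P = V_A + ω_rod × AP, with AP = 0.0665 m along the rod.
Components: V_Px = −rω sinθ − a·ω_rod·sinφ = -5.7837 m/s;  V_Py = rω cosθ + a·ω_rod·cosφ = +0.8168 m/s.
|V_P| = √(V_Px² + V_Py²) = 5.8411 m/s.

5.84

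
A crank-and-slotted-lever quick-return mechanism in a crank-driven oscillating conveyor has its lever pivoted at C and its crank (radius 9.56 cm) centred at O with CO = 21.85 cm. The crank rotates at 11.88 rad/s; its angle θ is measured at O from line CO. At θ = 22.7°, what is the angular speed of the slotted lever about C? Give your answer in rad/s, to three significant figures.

3.54

ω = 11.88 rad/s
Crank pin A relative to C: A = (d + r cosθ, r sinθ); lever angle φ = atan2(r sinθ, d + r cosθ).
Differentiating tanφ: φ̇ = rω(d cosθ + r)/(d² + r² + 2dr cosθ).
d² + r² + 2dr cosθ = |CA|² = 0.0954227 m²;  d cosθ + r = +0.29717 m.
|ω_lever| = |0.0956·11.88·+0.29717| / 0.0954227 = 3.537 rad/s.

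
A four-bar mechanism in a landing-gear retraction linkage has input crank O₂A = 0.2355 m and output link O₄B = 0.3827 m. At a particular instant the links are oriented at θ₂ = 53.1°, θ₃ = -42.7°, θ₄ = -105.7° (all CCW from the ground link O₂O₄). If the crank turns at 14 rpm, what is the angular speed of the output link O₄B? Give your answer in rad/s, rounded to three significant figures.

ω₂ = 1.466 rad/s (from 14 rpm).
Differentiating the loop-closure r₂e^{iθ₂}+r₃e^{iθ₃}=r₁+r₄e^{iθ₄} gives r₂ω₂e^{iθ₂}+r₃ω₃e^{iθ₃}=r₄ω₄e^{iθ₄}.
Eliminating the other unknown: ω₄ = r₂ω₂ sin(θ₂−θ₃) / [r₄ sin(θ₄−θ₃)].
Numerator sine = +0.99488; denominator sine = -0.89101.
Result = 0.2355·1.466·(+0.99488) / (0.3827·(-0.89101)) = -1.0073 rad/s; magnitude 1.0073 rad/s.

1.01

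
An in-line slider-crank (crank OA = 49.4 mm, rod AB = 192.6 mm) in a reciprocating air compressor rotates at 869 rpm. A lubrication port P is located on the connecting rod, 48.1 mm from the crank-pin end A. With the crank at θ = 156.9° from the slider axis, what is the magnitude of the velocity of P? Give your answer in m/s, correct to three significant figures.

ω = 91 rad/s.  Crank-pin speed |V_A| = rω = 4.4955 m/s, perpendicular to OA.
Rod angle: sinφ = −(r/L) sinθ ⇒ φ = -5.775°; ω_rod = −rω cosθ/√(L²−r²sin²θ) = +21.579 rad/s.
V_P = V_A + ω_rod × AP, with AP = 0.0481 m along the rod.
Components: V_Px = −rω sinθ − a·ω_rod·sinφ = -1.6593 m/s;  V_Py = rω cosθ + a·ω_rod·cosφ = -3.1023 m/s.
|V_P| = √(V_Px² + V_Py²) = 3.5182 m/s.

3.52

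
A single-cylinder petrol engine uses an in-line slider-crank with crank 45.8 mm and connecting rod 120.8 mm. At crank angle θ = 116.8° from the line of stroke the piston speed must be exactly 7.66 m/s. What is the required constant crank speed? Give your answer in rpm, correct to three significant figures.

For an in-line slider-crank, |v_piston| = rω|sinθ|·[1 + r cosθ/√(L² − r² sin²θ)].
With r = 0.0458 m, L = 0.1208 m, θ = 116.8°: the bracketed kinematic factor |dx/dθ| = 0.033454 m.
ω = v/|dx/dθ| = 7.66/0.033454 = 228.97 rad/s.
N = 60ω/(2π) = 2186.5 rpm.

2190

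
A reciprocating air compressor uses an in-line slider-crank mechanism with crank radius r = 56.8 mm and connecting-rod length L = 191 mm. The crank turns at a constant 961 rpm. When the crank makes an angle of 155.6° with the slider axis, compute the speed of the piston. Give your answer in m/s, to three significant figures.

1.72

ω = 2π·961/60 = 100.6 rad/s
For an in-line slider-crank, x = r cosθ + √(L² − r² sin²θ), so v = −rω sinθ·[1 + r cosθ/√(L² − r² sin²θ)].
With r = 0.0568 m, L = 0.191 m, θ = 155.6°: √(L² − r² sin²θ) = 0.18955 m.
v = −0.0568·100.6·0.41310·[1 + 0.0568·-0.91068/0.18955] = -1.717 m/s.
|v| = 1.717 m/s.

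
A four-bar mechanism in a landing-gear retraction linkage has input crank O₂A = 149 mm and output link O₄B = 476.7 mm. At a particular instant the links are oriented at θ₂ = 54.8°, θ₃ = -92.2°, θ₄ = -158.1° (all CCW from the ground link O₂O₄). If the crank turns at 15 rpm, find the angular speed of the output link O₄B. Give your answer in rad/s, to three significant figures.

0.293

ω₂ = 1.571 rad/s (from 15 rpm).
Differentiating the loop-closure r₂e^{iθ₂}+r₃e^{iθ₃}=r₁+r₄e^{iθ₄} gives r₂ω₂e^{iθ₂}+r₃ω₃e^{iθ₃}=r₄ω₄e^{iθ₄}.
Eliminating the other unknown: ω₄ = r₂ω₂ sin(θ₂−θ₃) / [r₄ sin(θ₄−θ₃)].
Numerator sine = +0.54464; denominator sine = -0.91283.
Result = 0.149·1.571·(+0.54464) / (0.4767·(-0.91283)) = -0.29294 rad/s; magnitude 0.29294 rad/s.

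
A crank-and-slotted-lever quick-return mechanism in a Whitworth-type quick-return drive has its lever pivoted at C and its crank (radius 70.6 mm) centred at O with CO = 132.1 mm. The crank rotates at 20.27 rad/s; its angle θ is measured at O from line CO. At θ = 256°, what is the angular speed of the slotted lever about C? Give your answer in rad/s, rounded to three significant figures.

ω = 20.27 rad/s
Crank pin A relative to C: A = (d + r cosθ, r sinθ); lever angle φ = atan2(r sinθ, d + r cosθ).
Differentiating tanφ: φ̇ = rω(d cosθ + r)/(d² + r² + 2dr cosθ).
d² + r² + 2dr cosθ = |CA|² = 0.0179223 m²;  d cosθ + r = +0.038642 m.
|ω_lever| = |0.0706·20.27·+0.038642| / 0.0179223 = 3.0855 rad/s.

3.09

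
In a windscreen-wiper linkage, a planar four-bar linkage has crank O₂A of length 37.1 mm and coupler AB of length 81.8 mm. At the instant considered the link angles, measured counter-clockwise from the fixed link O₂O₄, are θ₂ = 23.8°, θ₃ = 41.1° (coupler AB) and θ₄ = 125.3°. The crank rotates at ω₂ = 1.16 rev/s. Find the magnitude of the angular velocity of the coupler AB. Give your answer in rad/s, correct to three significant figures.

ω₂ = 7.288 rad/s (from 1.16 rev/s).
Differentiating the loop-closure r₂e^{iθ₂}+r₃e^{iθ₃}=r₁+r₄e^{iθ₄} gives r₂ω₂e^{iθ₂}+r₃ω₃e^{iθ₃}=r₄ω₄e^{iθ₄}.
Eliminating the other unknown: ω₃ = r₂ω₂ sin(θ₄−θ₂) / [r₃ sin(θ₃−θ₄)].
Numerator sine = +0.97992; denominator sine = -0.99488.
Result = 0.0371·7.288·(+0.97992) / (0.0818·(-0.99488)) = -3.256 rad/s; magnitude 3.256 rad/s.

3.26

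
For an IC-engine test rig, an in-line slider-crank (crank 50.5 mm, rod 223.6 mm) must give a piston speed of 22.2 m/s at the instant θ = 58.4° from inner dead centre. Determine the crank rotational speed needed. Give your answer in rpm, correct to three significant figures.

4400

For an in-line slider-crank, |v_piston| = rω|sinθ|·[1 + r cosθ/√(L² − r² sin²θ)].
With r = 0.0505 m, L = 0.2236 m, θ = 58.4°: the bracketed kinematic factor |dx/dθ| = 0.048199 m.
ω = v/|dx/dθ| = 22.2/0.048199 = 460.59 rad/s.
N = 60ω/(2π) = 4398.3 rpm.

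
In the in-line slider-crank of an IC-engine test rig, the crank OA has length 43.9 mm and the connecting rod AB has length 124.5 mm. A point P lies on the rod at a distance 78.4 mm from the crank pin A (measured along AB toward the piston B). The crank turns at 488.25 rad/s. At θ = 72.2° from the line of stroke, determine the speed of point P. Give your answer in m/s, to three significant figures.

22.0

ω = 488.2 rad/s.  Crank-pin speed |V_A| = rω = 21.434 m/s, perpendicular to OA.
Rod angle: sinφ = −(r/L) sinθ ⇒ φ = -19.617°; ω_rod = −rω cosθ/√(L²−r²sin²θ) = -55.872 rad/s.
V_P = V_A + ω_rod × AP, with AP = 0.0784 m along the rod.
Components: V_Px = −rω sinθ − a·ω_rod·sinφ = -21.879 m/s;  V_Py = rω cosθ + a·ω_rod·cosφ = +2.4262 m/s.
|V_P| = √(V_Px² + V_Py²) = 22.013 m/s.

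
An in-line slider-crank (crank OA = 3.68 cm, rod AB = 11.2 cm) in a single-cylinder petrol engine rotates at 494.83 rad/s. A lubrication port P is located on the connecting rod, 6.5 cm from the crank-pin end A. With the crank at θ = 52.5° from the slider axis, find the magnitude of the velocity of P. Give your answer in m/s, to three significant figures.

16.8

ω = 494.8 rad/s.  Crank-pin speed |V_A| = rω = 18.21 m/s, perpendicular to OA.
Rod angle: sinφ = −(r/L) sinθ ⇒ φ = -15.110°; ω_rod = −rω cosθ/√(L²−r²sin²θ) = -102.52 rad/s.
V_P = V_A + ω_rod × AP, with AP = 0.065 m along the rod.
Components: V_Px = −rω sinθ − a·ω_rod·sinφ = -16.184 m/s;  V_Py = rω cosθ + a·ω_rod·cosφ = +4.6519 m/s.
|V_P| = √(V_Px² + V_Py²) = 16.839 m/s.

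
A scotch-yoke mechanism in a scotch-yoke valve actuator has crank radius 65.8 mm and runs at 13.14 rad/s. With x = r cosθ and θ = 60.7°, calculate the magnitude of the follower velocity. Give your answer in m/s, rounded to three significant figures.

ω = 13.14 rad/s
x = r cosθ ⇒ ẋ = −rω sinθ.
|v| = rω|sinθ| = 0.0658·13.14·|sin 60.7°| = 0.754 m/s.

0.754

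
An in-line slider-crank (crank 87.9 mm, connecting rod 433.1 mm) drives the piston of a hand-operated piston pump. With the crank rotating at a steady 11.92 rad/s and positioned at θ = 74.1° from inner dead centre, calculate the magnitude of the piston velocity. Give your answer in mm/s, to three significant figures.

ω = 11.92 rad/s
For an in-line slider-crank, x = r cosθ + √(L² − r² sin²θ), so v = −rω sinθ·[1 + r cosθ/√(L² − r² sin²θ)].
With r = 0.0879 m, L = 0.4331 m, θ = 74.1°: √(L² − r² sin²θ) = 0.42477 m.
v = −0.0879·11.92·0.96174·[1 + 0.0879·0.27396/0.42477] = -1.0648 m/s.
|v| = 1.0648 m/s = 1064.8 mm/s.

1060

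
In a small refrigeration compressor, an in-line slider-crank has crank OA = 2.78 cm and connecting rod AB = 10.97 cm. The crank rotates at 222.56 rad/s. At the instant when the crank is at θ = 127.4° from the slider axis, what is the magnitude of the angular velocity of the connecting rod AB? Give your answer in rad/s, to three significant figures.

35.0

ω = 222.6 rad/s
The rod makes angle φ with the slider axis where L sinφ = r sinθ; differentiating, L cosφ·φ̇ = r ω cosθ.
L cosφ = √(L² − r² sin²θ) = 0.10745 m.
|ω_rod| = r ω |cosθ| / √(L² − r² sin²θ) = 0.0278·222.6·0.60738/0.10745 = 34.973 rad/s.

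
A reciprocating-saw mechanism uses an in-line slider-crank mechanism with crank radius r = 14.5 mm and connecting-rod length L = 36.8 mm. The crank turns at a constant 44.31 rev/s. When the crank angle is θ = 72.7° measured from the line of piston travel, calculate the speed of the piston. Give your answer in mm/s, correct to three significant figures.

4340

ω = 2π·44.3 = 278.4 rad/s
For an in-line slider-crank, x = r cosθ + √(L² − r² sin²θ), so v = −rω sinθ·[1 + r cosθ/√(L² − r² sin²θ)].
With r = 0.0145 m, L = 0.0368 m, θ = 72.7°: √(L² − r² sin²θ) = 0.034097 m.
v = −0.0145·278.4·0.95476·[1 + 0.0145·0.29737/0.034097] = -4.3417 m/s.
|v| = 4.3417 m/s = 4341.7 mm/s.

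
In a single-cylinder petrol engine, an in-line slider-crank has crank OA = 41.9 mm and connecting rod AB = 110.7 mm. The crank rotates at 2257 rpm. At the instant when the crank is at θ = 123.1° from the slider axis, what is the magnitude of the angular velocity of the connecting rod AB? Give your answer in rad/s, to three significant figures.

ω = 236.4 rad/s (converted from 2257 rpm).
The rod makes angle φ with the slider axis where L sinφ = r sinθ; differentiating, L cosφ·φ̇ = r ω cosθ.
L cosφ = √(L² − r² sin²θ) = 0.10499 m.
|ω_rod| = r ω |cosθ| / √(L² − r² sin²θ) = 0.0419·236.4·0.54610/0.10499 = 51.512 rad/s.

51.5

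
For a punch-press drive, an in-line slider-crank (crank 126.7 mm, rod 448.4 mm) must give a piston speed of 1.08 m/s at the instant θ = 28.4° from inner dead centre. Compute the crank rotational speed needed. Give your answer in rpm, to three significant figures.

137

For an in-line slider-crank, |v_piston| = rω|sinθ|·[1 + r cosθ/√(L² − r² sin²θ)].
With r = 0.1267 m, L = 0.4484 m, θ = 28.4°: the bracketed kinematic factor |dx/dθ| = 0.075377 m.
ω = v/|dx/dθ| = 1.08/0.075377 = 14.328 rad/s.
N = 60ω/(2π) = 136.82 rpm.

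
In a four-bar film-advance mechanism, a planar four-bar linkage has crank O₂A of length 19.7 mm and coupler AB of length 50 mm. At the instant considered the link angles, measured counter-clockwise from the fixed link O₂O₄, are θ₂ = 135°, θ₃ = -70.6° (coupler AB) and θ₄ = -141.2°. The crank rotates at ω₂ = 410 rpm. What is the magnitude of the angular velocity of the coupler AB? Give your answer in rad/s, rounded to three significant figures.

ω₂ = 42.94 rad/s (from 410 rpm).
Differentiating the loop-closure r₂e^{iθ₂}+r₃e^{iθ₃}=r₁+r₄e^{iθ₄} gives r₂ω₂e^{iθ₂}+r₃ω₃e^{iθ₃}=r₄ω₄e^{iθ₄}.
Eliminating the other unknown: ω₃ = r₂ω₂ sin(θ₄−θ₂) / [r₃ sin(θ₃−θ₄)].
Numerator sine = +0.99415; denominator sine = +0.94322.
Result = 0.0197·42.94·(+0.99415) / (0.05·(+0.94322)) = +17.83 rad/s; magnitude 17.83 rad/s.

17.8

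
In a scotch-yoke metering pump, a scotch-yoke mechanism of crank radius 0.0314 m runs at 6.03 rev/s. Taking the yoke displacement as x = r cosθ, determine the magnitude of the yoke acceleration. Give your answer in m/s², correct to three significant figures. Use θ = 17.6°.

43.0

ω = 37.89 rad/s (from 6.03 rev/s).
x = r cosθ ⇒ ẍ = −rω² cosθ (ω constant).
|a| = rω²|cosθ| = 0.0314·(37.89)²·|cos 17.6°| = 42.964 m/s².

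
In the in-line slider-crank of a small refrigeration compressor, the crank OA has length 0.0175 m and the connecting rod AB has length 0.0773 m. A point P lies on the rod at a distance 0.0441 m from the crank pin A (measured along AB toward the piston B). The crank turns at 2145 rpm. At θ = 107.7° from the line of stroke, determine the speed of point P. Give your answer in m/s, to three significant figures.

3.63

ω = 224.6 rad/s.  Crank-pin speed |V_A| = rω = 3.9309 m/s, perpendicular to OA.
Rod angle: sinφ = −(r/L) sinθ ⇒ φ = -12.455°; ω_rod = −rω cosθ/√(L²−r²sin²θ) = +15.834 rad/s.
V_P = V_A + ω_rod × AP, with AP = 0.0441 m along the rod.
Components: V_Px = −rω sinθ − a·ω_rod·sinφ = -3.5942 m/s;  V_Py = rω cosθ + a·ω_rod·cosφ = -0.5133 m/s.
|V_P| = √(V_Px² + V_Py²) = 3.6307 m/s.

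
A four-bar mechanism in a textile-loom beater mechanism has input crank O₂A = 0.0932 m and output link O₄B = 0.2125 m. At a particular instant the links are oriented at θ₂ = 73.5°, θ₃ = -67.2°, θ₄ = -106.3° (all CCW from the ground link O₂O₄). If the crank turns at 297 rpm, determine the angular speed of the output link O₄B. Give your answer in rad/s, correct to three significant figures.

13.7

ω₂ = 31.1 rad/s (from 297 rpm).
Differentiating the loop-closure r₂e^{iθ₂}+r₃e^{iθ₃}=r₁+r₄e^{iθ₄} gives r₂ω₂e^{iθ₂}+r₃ω₃e^{iθ₃}=r₄ω₄e^{iθ₄}.
Eliminating the other unknown: ω₄ = r₂ω₂ sin(θ₂−θ₃) / [r₄ sin(θ₄−θ₃)].
Numerator sine = +0.63338; denominator sine = -0.63068.
Result = 0.0932·31.1·(+0.63338) / (0.2125·(-0.63068)) = -13.699 rad/s; magnitude 13.699 rad/s.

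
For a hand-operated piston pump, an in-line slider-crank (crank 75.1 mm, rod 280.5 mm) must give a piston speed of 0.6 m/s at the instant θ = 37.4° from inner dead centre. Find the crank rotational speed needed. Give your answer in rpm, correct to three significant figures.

103

For an in-line slider-crank, |v_piston| = rω|sinθ|·[1 + r cosθ/√(L² − r² sin²θ)].
With r = 0.0751 m, L = 0.2805 m, θ = 37.4°: the bracketed kinematic factor |dx/dθ| = 0.055447 m.
ω = v/|dx/dθ| = 0.6/0.055447 = 10.821 rad/s.
N = 60ω/(2π) = 103.34 rpm.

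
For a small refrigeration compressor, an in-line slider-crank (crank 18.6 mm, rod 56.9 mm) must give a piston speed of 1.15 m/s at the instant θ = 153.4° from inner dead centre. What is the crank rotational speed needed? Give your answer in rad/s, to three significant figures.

196

For an in-line slider-crank, |v_piston| = rω|sinθ|·[1 + r cosθ/√(L² − r² sin²θ)].
With r = 0.0186 m, L = 0.0569 m, θ = 153.4°: the bracketed kinematic factor |dx/dθ| = 0.0058675 m.
ω = v/|dx/dθ| = 1.15/0.0058675 = 195.99 rad/s.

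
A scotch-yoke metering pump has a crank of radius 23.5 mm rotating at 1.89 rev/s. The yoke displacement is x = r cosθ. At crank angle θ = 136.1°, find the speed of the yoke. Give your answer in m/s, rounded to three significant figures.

ω = 11.88 rad/s (from 1.89 rev/s).
x = r cosθ ⇒ ẋ = −rω sinθ.
|v| = rω|sinθ| = 0.0235·11.88·|sin 136.1°| = 0.19351 m/s.

0.194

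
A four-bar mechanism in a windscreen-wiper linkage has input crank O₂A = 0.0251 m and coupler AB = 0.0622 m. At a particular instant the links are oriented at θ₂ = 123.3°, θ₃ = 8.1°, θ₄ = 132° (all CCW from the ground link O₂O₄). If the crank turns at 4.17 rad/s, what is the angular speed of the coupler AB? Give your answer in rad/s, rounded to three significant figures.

0.307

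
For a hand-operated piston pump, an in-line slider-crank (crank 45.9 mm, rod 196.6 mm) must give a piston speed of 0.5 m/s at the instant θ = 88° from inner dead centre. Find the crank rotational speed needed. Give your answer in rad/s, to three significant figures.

For an in-line slider-crank, |v_piston| = rω|sinθ|·[1 + r cosθ/√(L² − r² sin²θ)].
With r = 0.0459 m, L = 0.1966 m, θ = 88°: the bracketed kinematic factor |dx/dθ| = 0.046256 m.
ω = v/|dx/dθ| = 0.5/0.046256 = 10.809 rad/s.

10.8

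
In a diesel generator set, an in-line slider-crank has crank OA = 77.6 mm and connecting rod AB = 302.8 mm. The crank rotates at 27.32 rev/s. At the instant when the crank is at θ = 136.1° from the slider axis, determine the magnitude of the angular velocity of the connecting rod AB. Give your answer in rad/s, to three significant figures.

32.2

ω = 171.7 rad/s (converted from 27.32 rev/s).
The rod makes angle φ with the slider axis where L sinφ = r sinθ; differentiating, L cosφ·φ̇ = r ω cosθ.
L cosφ = √(L² − r² sin²θ) = 0.29798 m.
|ω_rod| = r ω |cosθ| / √(L² − r² sin²θ) = 0.0776·171.7·0.72055/0.29798 = 32.211 rad/s.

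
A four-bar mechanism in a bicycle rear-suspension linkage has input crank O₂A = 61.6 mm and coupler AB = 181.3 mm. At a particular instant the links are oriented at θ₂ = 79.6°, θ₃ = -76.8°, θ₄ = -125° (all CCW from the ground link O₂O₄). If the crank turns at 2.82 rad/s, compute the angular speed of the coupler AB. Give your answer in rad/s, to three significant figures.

ω₂ = 2.82 rad/s
Differentiating the loop-closure r₂e^{iθ₂}+r₃e^{iθ₃}=r₁+r₄e^{iθ₄} gives r₂ω₂e^{iθ₂}+r₃ω₃e^{iθ₃}=r₄ω₄e^{iθ₄}.
Eliminating the other unknown: ω₃ = r₂ω₂ sin(θ₄−θ₂) / [r₃ sin(θ₃−θ₄)].
Numerator sine = +0.41628; denominator sine = +0.74548.
Result = 0.0616·2.82·(+0.41628) / (0.1813·(+0.74548)) = +0.53504 rad/s; magnitude 0.53504 rad/s.

0.535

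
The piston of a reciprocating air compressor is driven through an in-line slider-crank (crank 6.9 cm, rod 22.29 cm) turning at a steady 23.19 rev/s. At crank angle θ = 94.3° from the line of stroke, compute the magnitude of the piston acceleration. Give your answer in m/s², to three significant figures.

ω = 2π·23.2 = 145.7 rad/s
x(θ) = r cosθ + √(L² − r² sin²θ); with ω constant, a = ω²·d²x/dθ².
d²x/dθ² = −r cosθ − r²(cos2θ)/√u − r⁴ sin²2θ/(4u^{3/2}),  u = L² − r² sin²θ = 0.0449502 m².
Substituting r = 0.069 m, L = 0.2229 m, θ = 94.3°: d²x/dθ² = +0.027364 m.
a = ω²·d²x/dθ² = (145.7)²·(+0.027364) = +580.95 m/s²;  |a| = 580.95 m/s².

581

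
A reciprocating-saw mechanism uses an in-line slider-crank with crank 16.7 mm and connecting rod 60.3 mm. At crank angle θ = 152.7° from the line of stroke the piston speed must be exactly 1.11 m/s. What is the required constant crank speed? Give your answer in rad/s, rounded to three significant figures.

193

For an in-line slider-crank, |v_piston| = rω|sinθ|·[1 + r cosθ/√(L² − r² sin²θ)].
With r = 0.0167 m, L = 0.0603 m, θ = 152.7°: the bracketed kinematic factor |dx/dθ| = 0.0057591 m.
ω = v/|dx/dθ| = 1.11/0.0057591 = 192.74 rad/s.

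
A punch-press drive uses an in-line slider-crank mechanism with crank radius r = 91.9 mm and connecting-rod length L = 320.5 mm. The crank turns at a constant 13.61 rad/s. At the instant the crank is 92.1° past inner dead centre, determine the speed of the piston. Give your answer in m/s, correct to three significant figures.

1.24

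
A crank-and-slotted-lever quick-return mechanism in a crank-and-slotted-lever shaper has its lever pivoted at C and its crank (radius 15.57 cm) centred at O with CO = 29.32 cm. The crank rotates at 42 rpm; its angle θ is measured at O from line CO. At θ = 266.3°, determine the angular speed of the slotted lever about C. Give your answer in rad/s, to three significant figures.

ω = 4.398 rad/s (from 42 rpm).
Crank pin A relative to C: A = (d + r cosθ, r sinθ); lever angle φ = atan2(r sinθ, d + r cosθ).
Differentiating tanφ: φ̇ = rω(d cosθ + r)/(d² + r² + 2dr cosθ).
d² + r² + 2dr cosθ = |CA|² = 0.104317 m²;  d cosθ + r = +0.13678 m.
|ω_lever| = |0.1557·4.398·+0.13678| / 0.104317 = 0.89791 rad/s.

0.898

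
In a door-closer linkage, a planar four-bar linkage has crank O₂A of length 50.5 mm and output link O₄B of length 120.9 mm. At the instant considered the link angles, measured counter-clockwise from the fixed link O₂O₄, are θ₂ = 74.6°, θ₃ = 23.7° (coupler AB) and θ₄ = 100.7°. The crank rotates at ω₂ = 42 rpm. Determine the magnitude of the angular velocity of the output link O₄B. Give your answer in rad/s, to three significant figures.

1.46

ω₂ = 4.398 rad/s (from 42 rpm).
Differentiating the loop-closure r₂e^{iθ₂}+r₃e^{iθ₃}=r₁+r₄e^{iθ₄} gives r₂ω₂e^{iθ₂}+r₃ω₃e^{iθ₃}=r₄ω₄e^{iθ₄}.
Eliminating the other unknown: ω₄ = r₂ω₂ sin(θ₂−θ₃) / [r₄ sin(θ₄−θ₃)].
Numerator sine = +0.77605; denominator sine = +0.97437.
Result = 0.0505·4.398·(+0.77605) / (0.1209·(+0.97437)) = +1.4632 rad/s; magnitude 1.4632 rad/s.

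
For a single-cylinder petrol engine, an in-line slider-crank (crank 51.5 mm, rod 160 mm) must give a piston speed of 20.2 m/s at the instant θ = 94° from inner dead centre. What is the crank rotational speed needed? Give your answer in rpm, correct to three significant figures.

3850

For an in-line slider-crank, |v_piston| = rω|sinθ|·[1 + r cosθ/√(L² − r² sin²θ)].
With r = 0.0515 m, L = 0.16 m, θ = 94°: the bracketed kinematic factor |dx/dθ| = 0.050157 m.
ω = v/|dx/dθ| = 20.2/0.050157 = 402.74 rad/s.
N = 60ω/(2π) = 3845.9 rpm.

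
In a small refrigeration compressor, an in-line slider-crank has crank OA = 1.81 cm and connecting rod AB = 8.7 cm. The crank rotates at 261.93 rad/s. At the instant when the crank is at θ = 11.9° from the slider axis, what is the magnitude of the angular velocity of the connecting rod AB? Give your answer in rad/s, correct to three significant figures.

ω = 261.9 rad/s
The rod makes angle φ with the slider axis where L sinφ = r sinθ; differentiating, L cosφ·φ̇ = r ω cosθ.
L cosφ = √(L² − r² sin²θ) = 0.08692 m.
|ω_rod| = r ω |cosθ| / √(L² − r² sin²θ) = 0.0181·261.9·0.97851/0.08692 = 53.371 rad/s.

53.4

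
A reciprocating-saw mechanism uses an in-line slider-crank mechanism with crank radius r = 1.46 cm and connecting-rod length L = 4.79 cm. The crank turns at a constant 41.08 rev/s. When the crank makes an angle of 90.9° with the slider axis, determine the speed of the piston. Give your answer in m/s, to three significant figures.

3.75

ω = 2π·41.1 = 258.1 rad/s
For an in-line slider-crank, x = r cosθ + √(L² − r² sin²θ), so v = −rω sinθ·[1 + r cosθ/√(L² − r² sin²θ)].
With r = 0.0146 m, L = 0.0479 m, θ = 90.9°: √(L² − r² sin²θ) = 0.045621 m.
v = −0.0146·258.1·0.99988·[1 + 0.0146·-0.01571/0.045621] = -3.749 m/s.
|v| = 3.749 m/s.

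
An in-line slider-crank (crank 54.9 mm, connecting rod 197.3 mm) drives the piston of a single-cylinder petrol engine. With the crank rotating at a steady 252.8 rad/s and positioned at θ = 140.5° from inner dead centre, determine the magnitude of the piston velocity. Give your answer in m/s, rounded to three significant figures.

6.90

ω = 252.8 rad/s
For an in-line slider-crank, x = r cosθ + √(L² − r² sin²θ), so v = −rω sinθ·[1 + r cosθ/√(L² − r² sin²θ)].
With r = 0.0549 m, L = 0.1973 m, θ = 140.5°: √(L² − r² sin²θ) = 0.19419 m.
v = −0.0549·252.8·0.63608·[1 + 0.0549·-0.77162/0.19419] = -6.9021 m/s.
|v| = 6.9021 m/s.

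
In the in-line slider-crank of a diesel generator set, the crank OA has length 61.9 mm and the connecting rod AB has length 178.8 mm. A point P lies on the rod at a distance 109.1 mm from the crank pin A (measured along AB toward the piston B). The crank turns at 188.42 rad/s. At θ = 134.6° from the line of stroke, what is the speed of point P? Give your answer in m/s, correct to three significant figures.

ω = 188.4 rad/s.  Crank-pin speed |V_A| = rω = 11.663 m/s, perpendicular to OA.
Rod angle: sinφ = −(r/L) sinθ ⇒ φ = -14.271°; ω_rod = −rω cosθ/√(L²−r²sin²θ) = +47.26 rad/s.
V_P = V_A + ω_rod × AP, with AP = 0.1091 m along the rod.
Components: V_Px = −rω sinθ − a·ω_rod·sinφ = -7.0335 m/s;  V_Py = rω cosθ + a·ω_rod·cosφ = -3.1924 m/s.
|V_P| = √(V_Px² + V_Py²) = 7.7241 m/s.

7.72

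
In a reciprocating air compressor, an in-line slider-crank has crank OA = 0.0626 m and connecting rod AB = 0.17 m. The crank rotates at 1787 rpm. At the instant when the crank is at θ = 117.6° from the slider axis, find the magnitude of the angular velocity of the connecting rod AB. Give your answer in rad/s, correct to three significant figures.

33.8

ω = 187.1 rad/s (converted from 1787 rpm).
The rod makes angle φ with the slider axis where L sinφ = r sinθ; differentiating, L cosφ·φ̇ = r ω cosθ.
L cosφ = √(L² − r² sin²θ) = 0.16069 m.
|ω_rod| = r ω |cosθ| / √(L² − r² sin²θ) = 0.0626·187.1·0.46330/0.16069 = 33.774 rad/s.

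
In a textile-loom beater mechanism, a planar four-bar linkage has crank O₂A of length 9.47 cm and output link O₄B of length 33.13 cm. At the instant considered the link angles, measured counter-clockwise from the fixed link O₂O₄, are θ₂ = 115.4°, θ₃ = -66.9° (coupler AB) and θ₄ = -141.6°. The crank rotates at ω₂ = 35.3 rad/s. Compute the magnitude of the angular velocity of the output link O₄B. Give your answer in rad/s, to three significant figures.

0.420

ω₂ = 35.3 rad/s
Differentiating the loop-closure r₂e^{iθ₂}+r₃e^{iθ₃}=r₁+r₄e^{iθ₄} gives r₂ω₂e^{iθ₂}+r₃ω₃e^{iθ₃}=r₄ω₄e^{iθ₄}.
Eliminating the other unknown: ω₄ = r₂ω₂ sin(θ₂−θ₃) / [r₄ sin(θ₄−θ₃)].
Numerator sine = -0.04013; denominator sine = -0.96456.
Result = 0.0947·35.3·(-0.04013) / (0.3313·(-0.96456)) = +0.41982 rad/s; magnitude 0.41982 rad/s.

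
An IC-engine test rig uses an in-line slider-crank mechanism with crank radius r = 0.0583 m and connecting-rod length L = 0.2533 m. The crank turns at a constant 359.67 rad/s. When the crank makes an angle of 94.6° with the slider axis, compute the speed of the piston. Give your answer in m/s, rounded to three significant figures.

ω = 359.7 rad/s
For an in-line slider-crank, x = r cosθ + √(L² − r² sin²θ), so v = −rω sinθ·[1 + r cosθ/√(L² − r² sin²θ)].
With r = 0.0583 m, L = 0.2533 m, θ = 94.6°: √(L² − r² sin²θ) = 0.24654 m.
v = −0.0583·359.7·0.99678·[1 + 0.0583·-0.08020/0.24654] = -20.505 m/s.
|v| = 20.505 m/s.

20.5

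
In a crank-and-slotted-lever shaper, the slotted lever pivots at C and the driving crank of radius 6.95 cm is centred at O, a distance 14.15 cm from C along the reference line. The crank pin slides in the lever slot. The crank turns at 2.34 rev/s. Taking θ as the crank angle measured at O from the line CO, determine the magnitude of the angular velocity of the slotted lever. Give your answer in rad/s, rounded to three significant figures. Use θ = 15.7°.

ω = 14.7 rad/s (from 2.34 rev/s).
Crank pin A relative to C: A = (d + r cosθ, r sinθ); lever angle φ = atan2(r sinθ, d + r cosθ).
Differentiating tanφ: φ̇ = rω(d cosθ + r)/(d² + r² + 2dr cosθ).
d² + r² + 2dr cosθ = |CA|² = 0.0437872 m²;  d cosθ + r = +0.20572 m.
|ω_lever| = |0.0695·14.7·+0.20572| / 0.0437872 = 4.8008 rad/s.

4.80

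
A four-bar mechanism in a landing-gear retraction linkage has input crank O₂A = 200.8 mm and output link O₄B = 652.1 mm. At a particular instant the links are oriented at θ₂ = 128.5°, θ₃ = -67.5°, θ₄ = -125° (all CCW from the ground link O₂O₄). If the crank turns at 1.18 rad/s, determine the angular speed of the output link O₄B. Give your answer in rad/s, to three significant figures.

0.119

ω₂ = 1.18 rad/s
Differentiating the loop-closure r₂e^{iθ₂}+r₃e^{iθ₃}=r₁+r₄e^{iθ₄} gives r₂ω₂e^{iθ₂}+r₃ω₃e^{iθ₃}=r₄ω₄e^{iθ₄}.
Eliminating the other unknown: ω₄ = r₂ω₂ sin(θ₂−θ₃) / [r₄ sin(θ₄−θ₃)].
Numerator sine = -0.27564; denominator sine = -0.84339.
Result = 0.2008·1.18·(-0.27564) / (0.6521·(-0.84339)) = +0.11875 rad/s; magnitude 0.11875 rad/s.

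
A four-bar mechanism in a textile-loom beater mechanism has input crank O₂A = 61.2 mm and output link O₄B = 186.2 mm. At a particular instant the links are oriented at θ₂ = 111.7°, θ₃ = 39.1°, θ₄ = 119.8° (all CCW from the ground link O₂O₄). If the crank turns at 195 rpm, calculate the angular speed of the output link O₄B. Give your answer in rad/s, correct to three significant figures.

ω₂ = 20.42 rad/s (from 195 rpm).
Differentiating the loop-closure r₂e^{iθ₂}+r₃e^{iθ₃}=r₁+r₄e^{iθ₄} gives r₂ω₂e^{iθ₂}+r₃ω₃e^{iθ₃}=r₄ω₄e^{iθ₄}.
Eliminating the other unknown: ω₄ = r₂ω₂ sin(θ₂−θ₃) / [r₄ sin(θ₄−θ₃)].
Numerator sine = +0.95424; denominator sine = +0.98686.
Result = 0.0612·20.42·(+0.95424) / (0.1862·(+0.98686)) = +6.4899 rad/s; magnitude 6.4899 rad/s.

6.49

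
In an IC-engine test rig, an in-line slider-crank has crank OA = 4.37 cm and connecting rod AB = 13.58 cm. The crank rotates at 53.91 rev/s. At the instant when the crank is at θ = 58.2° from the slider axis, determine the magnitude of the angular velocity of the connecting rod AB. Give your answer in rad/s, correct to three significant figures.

ω = 338.7 rad/s (converted from 53.91 rev/s).
The rod makes angle φ with the slider axis where L sinφ = r sinθ; differentiating, L cosφ·φ̇ = r ω cosθ.
L cosφ = √(L² − r² sin²θ) = 0.13062 m.
|ω_rod| = r ω |cosθ| / √(L² − r² sin²θ) = 0.0437·338.7·0.52696/0.13062 = 59.715 rad/s.

59.7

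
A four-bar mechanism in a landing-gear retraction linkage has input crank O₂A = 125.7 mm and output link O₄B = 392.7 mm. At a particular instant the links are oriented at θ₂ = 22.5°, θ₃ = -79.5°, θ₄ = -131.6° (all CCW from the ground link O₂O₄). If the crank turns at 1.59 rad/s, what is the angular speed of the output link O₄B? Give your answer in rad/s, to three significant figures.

0.631

ω₂ = 1.59 rad/s
Differentiating the loop-closure r₂e^{iθ₂}+r₃e^{iθ₃}=r₁+r₄e^{iθ₄} gives r₂ω₂e^{iθ₂}+r₃ω₃e^{iθ₃}=r₄ω₄e^{iθ₄}.
Eliminating the other unknown: ω₄ = r₂ω₂ sin(θ₂−θ₃) / [r₄ sin(θ₄−θ₃)].
Numerator sine = +0.97815; denominator sine = -0.78908.
Result = 0.1257·1.59·(+0.97815) / (0.3927·(-0.78908)) = -0.63089 rad/s; magnitude 0.63089 rad/s.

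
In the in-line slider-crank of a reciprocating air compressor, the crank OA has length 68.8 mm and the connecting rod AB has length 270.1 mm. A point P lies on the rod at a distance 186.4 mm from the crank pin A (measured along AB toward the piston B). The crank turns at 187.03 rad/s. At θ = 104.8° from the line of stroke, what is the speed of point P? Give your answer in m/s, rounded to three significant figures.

ω = 187 rad/s.  Crank-pin speed |V_A| = rω = 12.868 m/s, perpendicular to OA.
Rod angle: sinφ = −(r/L) sinθ ⇒ φ = -14.257°; ω_rod = −rω cosθ/√(L²−r²sin²θ) = +12.556 rad/s.
V_P = V_A + ω_rod × AP, with AP = 0.1864 m along the rod.
Components: V_Px = −rω sinθ − a·ω_rod·sinφ = -11.864 m/s;  V_Py = rω cosθ + a·ω_rod·cosφ = -1.0186 m/s.
|V_P| = √(V_Px² + V_Py²) = 11.908 m/s.

11.9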